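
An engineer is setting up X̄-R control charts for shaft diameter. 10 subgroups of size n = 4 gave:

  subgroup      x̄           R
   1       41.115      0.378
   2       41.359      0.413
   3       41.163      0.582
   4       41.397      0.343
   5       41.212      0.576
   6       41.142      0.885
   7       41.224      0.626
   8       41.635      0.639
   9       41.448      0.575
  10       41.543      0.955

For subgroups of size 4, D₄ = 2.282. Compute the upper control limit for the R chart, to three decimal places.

1.363

R̄ = (0.378 + 0.413 + 0.582 + 0.343 + 0.576 + 0.885 + 0.626 + 0.639 + 0.575 + 0.955) / 10 = 5.9720 / 10 = 0.5972
UCL_R = D₄·R̄ = 2.282 × 0.5972 = 1.3628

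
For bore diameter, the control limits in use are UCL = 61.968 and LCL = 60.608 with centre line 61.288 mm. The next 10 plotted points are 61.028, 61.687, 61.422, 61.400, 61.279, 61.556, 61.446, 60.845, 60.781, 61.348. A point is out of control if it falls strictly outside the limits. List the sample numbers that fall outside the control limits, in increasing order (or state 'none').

All 10 points lie within [60.608, 61.968].

none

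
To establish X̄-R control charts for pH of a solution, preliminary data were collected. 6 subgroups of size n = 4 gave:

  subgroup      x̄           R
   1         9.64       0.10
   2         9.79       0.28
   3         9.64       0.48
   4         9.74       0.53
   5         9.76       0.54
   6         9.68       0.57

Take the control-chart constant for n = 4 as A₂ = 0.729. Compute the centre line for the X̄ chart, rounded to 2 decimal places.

X̄̄ = (9.64 + 9.79 + 9.64 + 9.74 + 9.76 + 9.68) / 6 = 58.2500 / 6 = 9.7083
CL = X̄̄ = 9.7083

9.71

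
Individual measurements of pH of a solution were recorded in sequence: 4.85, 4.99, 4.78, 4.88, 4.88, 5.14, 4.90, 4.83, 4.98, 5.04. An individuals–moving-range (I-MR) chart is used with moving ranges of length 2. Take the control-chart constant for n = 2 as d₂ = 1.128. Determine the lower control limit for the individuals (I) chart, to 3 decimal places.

X̄ = (4.85 + 4.99 + 4.78 + 4.88 + 4.88 + 5.14 + 4.90 + 4.83 + 4.98 + 5.04) / 10 = 4.9270
Moving ranges: 0.14, 0.21, 0.10, 0.00, 0.26, 0.24, 0.07, 0.15, 0.06; M̄R̄ = 1.2300 / 9 = 0.1367
LCL = X̄ − 3·M̄R̄/d₂ = 4.9270 − 3 × 0.1367 / 1.128 = 4.5635

4.564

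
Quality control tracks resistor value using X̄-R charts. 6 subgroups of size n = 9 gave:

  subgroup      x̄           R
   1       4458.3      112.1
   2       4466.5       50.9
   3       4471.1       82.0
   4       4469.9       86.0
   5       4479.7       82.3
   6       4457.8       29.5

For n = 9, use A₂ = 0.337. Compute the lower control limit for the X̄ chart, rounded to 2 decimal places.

X̄̄ = (4458.3 + 4466.5 + 4471.1 + 4469.9 + 4479.7 + 4457.8) / 6 = 26803.3000 / 6 = 4467.2167
R̄ = (112.1 + 50.9 + 82.0 + 86.0 + 82.3 + 29.5) / 6 = 442.8000 / 6 = 73.8000
LCL = X̄̄ − A₂·R̄ = 4467.2167 − 0.337 × 73.8000 = 4442.3461

4442.35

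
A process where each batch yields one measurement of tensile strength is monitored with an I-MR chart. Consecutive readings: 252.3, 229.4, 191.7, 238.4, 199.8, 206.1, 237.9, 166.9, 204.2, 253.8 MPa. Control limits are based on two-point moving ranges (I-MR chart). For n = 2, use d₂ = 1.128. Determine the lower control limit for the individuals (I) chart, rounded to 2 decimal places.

117.02

X̄ = (252.3 + 229.4 + 191.7 + 238.4 + 199.8 + 206.1 + 237.9 + 166.9 + 204.2 + 253.8) / 10 = 218.0500
Moving ranges: 22.9, 37.7, 46.7, 38.6, 6.3, 31.8, 71.0, 37.3, 49.6; M̄R̄ = 341.9000 / 9 = 37.9889
LCL = X̄ − 3·M̄R̄/d₂ = 218.0500 − 3 × 37.9889 / 1.128 = 117.0157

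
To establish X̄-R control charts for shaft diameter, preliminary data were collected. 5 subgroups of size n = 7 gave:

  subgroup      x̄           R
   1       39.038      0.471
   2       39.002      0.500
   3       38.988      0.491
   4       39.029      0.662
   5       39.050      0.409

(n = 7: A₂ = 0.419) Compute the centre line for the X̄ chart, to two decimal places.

X̄̄ = (39.038 + 39.002 + 38.988 + 39.029 + 39.050) / 5 = 195.1070 / 5 = 39.0214
CL = X̄̄ = 39.0214

39.02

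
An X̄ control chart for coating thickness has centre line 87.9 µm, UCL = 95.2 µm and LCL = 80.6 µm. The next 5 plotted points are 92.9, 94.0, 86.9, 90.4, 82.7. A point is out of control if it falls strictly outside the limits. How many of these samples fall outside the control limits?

All 5 points lie within [80.6, 95.2].

0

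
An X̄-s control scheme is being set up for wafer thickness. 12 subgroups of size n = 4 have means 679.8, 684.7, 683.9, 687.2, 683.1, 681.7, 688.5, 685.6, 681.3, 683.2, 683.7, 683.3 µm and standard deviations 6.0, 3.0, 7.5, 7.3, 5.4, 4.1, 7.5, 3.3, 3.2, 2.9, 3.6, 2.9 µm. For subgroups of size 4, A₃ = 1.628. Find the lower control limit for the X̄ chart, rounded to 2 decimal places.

X̄̄ = (679.8 + 684.7 + 683.9 + 687.2 + 683.1 + 681.7 + 688.5 + 685.6 + 681.3 + 683.2 + 683.7 + 683.3) / 12 = 683.8333
s̄ = (6.0 + 3.0 + 7.5 + 7.3 + 5.4 + 4.1 + 7.5 + 3.3 + 3.2 + 2.9 + 3.6 + 2.9) / 12 = 4.7250
LCL = X̄̄ − A₃·s̄ = 683.8333 − 1.628 × 4.7250 = 676.1410

676.14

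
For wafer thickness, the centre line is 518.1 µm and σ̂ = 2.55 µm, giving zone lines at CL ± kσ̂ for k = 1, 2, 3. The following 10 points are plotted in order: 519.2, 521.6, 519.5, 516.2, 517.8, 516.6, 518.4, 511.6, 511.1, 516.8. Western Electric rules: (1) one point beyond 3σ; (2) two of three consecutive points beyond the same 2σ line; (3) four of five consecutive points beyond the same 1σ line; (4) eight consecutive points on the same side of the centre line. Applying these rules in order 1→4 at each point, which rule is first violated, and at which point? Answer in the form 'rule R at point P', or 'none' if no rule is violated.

rule 2 at point 9

Zone of each point (C = within 1σ̂, B = 1σ̂–2σ̂, A = 2σ̂–3σ̂, * = beyond 3σ̂; sign = side of CL): 1:+C, 2:+B, 3:+C, 4:-C, 5:-C, 6:-C, 7:+C, 8:-A, 9:-A, 10:-C
Rule 2 (two of three consecutive points beyond the same 2σ limit) is satisfied at point 9.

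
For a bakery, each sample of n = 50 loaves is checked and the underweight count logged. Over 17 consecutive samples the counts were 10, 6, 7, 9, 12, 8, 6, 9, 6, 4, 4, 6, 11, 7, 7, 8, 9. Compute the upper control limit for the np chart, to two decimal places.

15.20

p̄ = Σdᵢ / (k·n) = 129 / (17 × 50) = 0.15176
UCL = np̄ + 3·√(np̄(1−p̄)) = 7.5882 + 3 × √(7.5882×0.84824) = 7.5882 + 3 × 2.5370 = 15.1994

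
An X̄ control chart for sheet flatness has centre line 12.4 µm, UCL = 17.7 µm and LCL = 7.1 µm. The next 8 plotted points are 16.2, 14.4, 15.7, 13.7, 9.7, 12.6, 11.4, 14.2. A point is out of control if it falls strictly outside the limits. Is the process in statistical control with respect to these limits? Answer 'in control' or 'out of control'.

in control

All 8 points lie within [7.1, 17.7].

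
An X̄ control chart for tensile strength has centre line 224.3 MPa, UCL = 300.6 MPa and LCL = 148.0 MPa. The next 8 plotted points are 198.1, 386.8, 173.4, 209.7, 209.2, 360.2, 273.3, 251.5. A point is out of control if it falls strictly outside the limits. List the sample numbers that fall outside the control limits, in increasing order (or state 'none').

2, 6

Compare each point to [148.0, 300.6]: sample 2 = 386.8 > UCL; sample 6 = 360.2 > UCL.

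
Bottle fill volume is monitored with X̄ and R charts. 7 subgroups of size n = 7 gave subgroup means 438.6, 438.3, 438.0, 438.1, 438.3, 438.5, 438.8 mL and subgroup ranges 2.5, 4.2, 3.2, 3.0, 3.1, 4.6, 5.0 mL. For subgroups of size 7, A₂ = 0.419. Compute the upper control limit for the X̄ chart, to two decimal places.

X̄̄ = (438.6 + 438.3 + 438.0 + 438.1 + 438.3 + 438.5 + 438.8) / 7 = 3068.6000 / 7 = 438.3714
R̄ = (2.5 + 4.2 + 3.2 + 3.0 + 3.1 + 4.6 + 5.0) / 7 = 25.6000 / 7 = 3.6571
UCL = X̄̄ + A₂·R̄ = 438.3714 + 0.419 × 3.6571 = 439.9038

439.90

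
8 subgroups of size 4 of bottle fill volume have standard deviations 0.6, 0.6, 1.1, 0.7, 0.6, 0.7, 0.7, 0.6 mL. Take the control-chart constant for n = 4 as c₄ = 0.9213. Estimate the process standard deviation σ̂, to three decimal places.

s̄ = (0.6 + 0.6 + 1.1 + 0.7 + 0.6 + 0.7 + 0.7 + 0.6) / 8 = 0.7000
σ̂ = s̄ / c₄ = 0.7000 / 0.9213 = 0.7598

0.760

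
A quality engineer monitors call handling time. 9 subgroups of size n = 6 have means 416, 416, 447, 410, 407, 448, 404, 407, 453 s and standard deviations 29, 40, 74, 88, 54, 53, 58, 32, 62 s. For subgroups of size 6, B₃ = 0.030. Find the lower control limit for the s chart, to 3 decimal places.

1.633

s̄ = (29 + 40 + 74 + 88 + 54 + 53 + 58 + 32 + 62) / 9 = 54.4444
LCL_s = B₃·s̄ = 0.030 × 54.4444 = 1.6333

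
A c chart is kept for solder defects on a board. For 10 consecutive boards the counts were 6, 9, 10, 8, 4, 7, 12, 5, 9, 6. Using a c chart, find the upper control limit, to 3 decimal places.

15.870

c̄ = (6 + 9 + 10 + 8 + 4 + 7 + 12 + 5 + 9 + 6) / 10 = 76 / 10 = 7.6000
UCL = c̄ + 3√c̄ = 7.6000 + 3 × √7.6000 = 7.6000 + 3 × 2.7568 = 15.8704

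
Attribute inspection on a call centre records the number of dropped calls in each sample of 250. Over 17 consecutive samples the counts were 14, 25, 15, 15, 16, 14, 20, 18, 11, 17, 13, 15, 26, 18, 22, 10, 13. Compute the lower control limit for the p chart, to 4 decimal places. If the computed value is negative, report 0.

p̄ = Σdᵢ / (k·n) = 282 / (17 × 250) = 0.06635
LCL = p̄ − 3·√(p̄(1−p̄)/n) = 0.06635 − 3 × 0.01574 = 0.01913

0.0191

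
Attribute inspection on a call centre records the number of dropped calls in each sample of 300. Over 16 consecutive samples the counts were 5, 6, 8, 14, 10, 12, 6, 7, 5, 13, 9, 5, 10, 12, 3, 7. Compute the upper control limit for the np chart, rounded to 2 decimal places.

16.75

p̄ = Σdᵢ / (k·n) = 132 / (16 × 300) = 0.02750
UCL = np̄ + 3·√(np̄(1−p̄)) = 8.2500 + 3 × √(8.2500×0.97250) = 8.2500 + 3 × 2.8325 = 16.7475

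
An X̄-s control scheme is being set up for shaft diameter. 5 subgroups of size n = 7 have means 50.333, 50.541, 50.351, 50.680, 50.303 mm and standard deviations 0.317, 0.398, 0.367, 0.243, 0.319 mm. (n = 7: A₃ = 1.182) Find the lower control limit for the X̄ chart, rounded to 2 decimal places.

50.05

X̄̄ = (50.333 + 50.541 + 50.351 + 50.680 + 50.303) / 5 = 50.4416
s̄ = (0.317 + 0.398 + 0.367 + 0.243 + 0.319) / 5 = 0.3288
LCL = X̄̄ − A₃·s̄ = 50.4416 − 1.182 × 0.3288 = 50.0530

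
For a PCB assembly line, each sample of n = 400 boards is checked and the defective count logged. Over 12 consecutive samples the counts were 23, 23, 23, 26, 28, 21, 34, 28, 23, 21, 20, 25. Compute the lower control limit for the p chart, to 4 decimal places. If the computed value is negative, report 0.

p̄ = Σdᵢ / (k·n) = 295 / (12 × 400) = 0.06146
LCL = p̄ − 3·√(p̄(1−p̄)/n) = 0.06146 − 3 × 0.01201 = 0.02543

0.0254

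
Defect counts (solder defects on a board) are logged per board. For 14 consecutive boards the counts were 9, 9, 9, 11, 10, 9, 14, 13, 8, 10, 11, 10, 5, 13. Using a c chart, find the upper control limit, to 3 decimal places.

c̄ = (9 + 9 + 9 + 11 + 10 + 9 + 14 + 13 + 8 + 10 + 11 + 10 + 5 + 13) / 14 = 141 / 14 = 10.0714
UCL = c̄ + 3√c̄ = 10.0714 + 3 × √10.0714 = 10.0714 + 3 × 3.1736 = 19.5921

19.592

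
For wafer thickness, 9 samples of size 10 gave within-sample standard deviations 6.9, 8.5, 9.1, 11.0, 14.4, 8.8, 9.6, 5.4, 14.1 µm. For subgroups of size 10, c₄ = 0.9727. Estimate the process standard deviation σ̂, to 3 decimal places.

s̄ = (6.9 + 8.5 + 9.1 + 11.0 + 14.4 + 8.8 + 9.6 + 5.4 + 14.1) / 9 = 9.7556
σ̂ = s̄ / c₄ = 9.7556 / 0.9727 = 10.0294

10.029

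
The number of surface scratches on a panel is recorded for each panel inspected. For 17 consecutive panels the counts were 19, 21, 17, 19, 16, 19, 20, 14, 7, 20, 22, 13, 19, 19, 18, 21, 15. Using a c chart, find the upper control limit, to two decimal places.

30.17

c̄ = (19 + 21 + 17 + 19 + 16 + 19 + 20 + 14 + 7 + 20 + 22 + 13 + 19 + 19 + 18 + 21 + 15) / 17 = 299 / 17 = 17.5882
UCL = c̄ + 3√c̄ = 17.5882 + 3 × √17.5882 = 17.5882 + 3 × 4.1938 = 30.1697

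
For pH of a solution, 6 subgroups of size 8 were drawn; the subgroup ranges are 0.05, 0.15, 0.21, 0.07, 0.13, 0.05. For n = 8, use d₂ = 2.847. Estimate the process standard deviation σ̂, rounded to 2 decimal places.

R̄ = (0.05 + 0.15 + 0.21 + 0.07 + 0.13 + 0.05) / 6 = 0.1100
σ̂ = R̄ / d₂ = 0.1100 / 2.847 = 0.0386

0.04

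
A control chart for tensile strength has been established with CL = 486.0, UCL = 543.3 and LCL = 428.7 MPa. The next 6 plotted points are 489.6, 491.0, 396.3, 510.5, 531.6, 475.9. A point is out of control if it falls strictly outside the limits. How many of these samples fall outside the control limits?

Compare each point to [428.7, 543.3]: sample 3 = 396.3 < LCL.

1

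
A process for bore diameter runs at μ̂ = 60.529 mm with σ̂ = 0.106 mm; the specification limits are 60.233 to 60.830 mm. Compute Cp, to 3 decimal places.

0.939

Cp = (USL − LSL) / (6σ̂) = (60.830 − 60.233) / (6 × 0.106) = 0.5970 / 0.6360 = 0.9387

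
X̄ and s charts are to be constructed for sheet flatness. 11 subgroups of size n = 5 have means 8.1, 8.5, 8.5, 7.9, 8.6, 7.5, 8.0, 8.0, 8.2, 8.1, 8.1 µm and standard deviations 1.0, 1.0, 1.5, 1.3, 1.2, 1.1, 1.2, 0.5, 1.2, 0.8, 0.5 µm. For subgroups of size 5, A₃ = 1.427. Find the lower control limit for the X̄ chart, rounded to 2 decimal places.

X̄̄ = (8.1 + 8.5 + 8.5 + 7.9 + 8.6 + 7.5 + 8.0 + 8.0 + 8.2 + 8.1 + 8.1) / 11 = 8.1364
s̄ = (1.0 + 1.0 + 1.5 + 1.3 + 1.2 + 1.1 + 1.2 + 0.5 + 1.2 + 0.8 + 0.5) / 11 = 1.0273
LCL = X̄̄ − A₃·s̄ = 8.1364 − 1.427 × 1.0273 = 6.6704

6.67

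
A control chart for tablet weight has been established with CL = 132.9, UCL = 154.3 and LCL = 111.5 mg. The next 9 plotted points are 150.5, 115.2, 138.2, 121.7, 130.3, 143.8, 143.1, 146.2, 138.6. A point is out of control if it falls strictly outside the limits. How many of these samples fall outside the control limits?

0

All 9 points lie within [111.5, 154.3].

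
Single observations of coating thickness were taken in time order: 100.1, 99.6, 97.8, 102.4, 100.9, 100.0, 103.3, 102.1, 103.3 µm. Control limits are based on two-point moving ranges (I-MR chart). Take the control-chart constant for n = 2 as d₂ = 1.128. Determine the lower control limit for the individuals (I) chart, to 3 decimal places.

X̄ = (100.1 + 99.6 + 97.8 + 102.4 + 100.9 + 100.0 + 103.3 + 102.1 + 103.3) / 9 = 101.0556
Moving ranges: 0.5, 1.8, 4.6, 1.5, 0.9, 3.3, 1.2, 1.2; M̄R̄ = 15.0000 / 8 = 1.8750
LCL = X̄ − 3·M̄R̄/d₂ = 101.0556 − 3 × 1.8750 / 1.128 = 96.0689

96.069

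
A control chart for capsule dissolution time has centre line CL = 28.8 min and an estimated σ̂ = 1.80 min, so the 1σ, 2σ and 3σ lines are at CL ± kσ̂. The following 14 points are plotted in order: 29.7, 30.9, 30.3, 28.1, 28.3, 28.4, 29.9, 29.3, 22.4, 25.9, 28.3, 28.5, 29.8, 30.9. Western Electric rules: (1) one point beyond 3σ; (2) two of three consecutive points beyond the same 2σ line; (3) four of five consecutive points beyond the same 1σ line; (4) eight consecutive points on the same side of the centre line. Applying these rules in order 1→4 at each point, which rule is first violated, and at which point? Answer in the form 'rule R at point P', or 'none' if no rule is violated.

rule 1 at point 9

Zone of each point (C = within 1σ̂, B = 1σ̂–2σ̂, A = 2σ̂–3σ̂, * = beyond 3σ̂; sign = side of CL): 1:+C, 2:+B, 3:+C, 4:-C, 5:-C, 6:-C, 7:+C, 8:+C, 9:-*, 10:-B, 11:-C, 12:-C, 13:+C, 14:+B
Rule 1 (one point beyond the 3σ limits) is satisfied at point 9.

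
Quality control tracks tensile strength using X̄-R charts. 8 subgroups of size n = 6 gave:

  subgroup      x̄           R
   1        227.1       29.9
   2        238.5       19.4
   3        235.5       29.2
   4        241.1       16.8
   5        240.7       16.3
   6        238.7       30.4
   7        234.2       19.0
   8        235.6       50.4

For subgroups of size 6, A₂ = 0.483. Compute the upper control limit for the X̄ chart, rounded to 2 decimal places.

X̄̄ = (227.1 + 238.5 + 235.5 + 241.1 + 240.7 + 238.7 + 234.2 + 235.6) / 8 = 1891.4000 / 8 = 236.4250
R̄ = (29.9 + 19.4 + 29.2 + 16.8 + 16.3 + 30.4 + 19.0 + 50.4) / 8 = 211.4000 / 8 = 26.4250
UCL = X̄̄ + A₂·R̄ = 236.4250 + 0.483 × 26.4250 = 249.1883

249.19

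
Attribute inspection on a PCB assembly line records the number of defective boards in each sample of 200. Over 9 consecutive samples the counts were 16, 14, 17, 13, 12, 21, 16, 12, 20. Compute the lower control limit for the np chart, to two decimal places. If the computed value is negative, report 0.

4.27

p̄ = Σdᵢ / (k·n) = 141 / (9 × 200) = 0.07833
LCL = np̄ − 3·√(np̄(1−p̄)) = 15.6667 − 3 × 3.7999 = 4.2669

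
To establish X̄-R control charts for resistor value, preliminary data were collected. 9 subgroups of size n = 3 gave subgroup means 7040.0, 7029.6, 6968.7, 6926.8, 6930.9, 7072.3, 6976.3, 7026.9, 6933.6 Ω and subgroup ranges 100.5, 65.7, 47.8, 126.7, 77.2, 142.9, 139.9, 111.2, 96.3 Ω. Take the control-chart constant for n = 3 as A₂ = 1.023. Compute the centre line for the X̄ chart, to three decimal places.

6989.456

X̄̄ = (7040.0 + 7029.6 + 6968.7 + 6926.8 + 6930.9 + 7072.3 + 6976.3 + 7026.9 + 6933.6) / 9 = 62905.1000 / 9 = 6989.4556
CL = X̄̄ = 6989.4556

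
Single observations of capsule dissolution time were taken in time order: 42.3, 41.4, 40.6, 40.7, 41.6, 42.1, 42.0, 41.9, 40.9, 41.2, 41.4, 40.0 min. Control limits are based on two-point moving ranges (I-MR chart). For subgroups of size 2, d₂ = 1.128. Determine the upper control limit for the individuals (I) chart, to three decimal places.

42.865

X̄ = (42.3 + 41.4 + 40.6 + 40.7 + 41.6 + 42.1 + 42.0 + 41.9 + 40.9 + 41.2 + 41.4 + 40.0) / 12 = 41.3417
Moving ranges: 0.9, 0.8, 0.1, 0.9, 0.5, 0.1, 0.1, 1.0, 0.3, 0.2, 1.4; M̄R̄ = 6.3000 / 11 = 0.5727
UCL = X̄ + 3·M̄R̄/d₂ = 41.3417 + 3 × 0.5727 / 1.128 = 42.8649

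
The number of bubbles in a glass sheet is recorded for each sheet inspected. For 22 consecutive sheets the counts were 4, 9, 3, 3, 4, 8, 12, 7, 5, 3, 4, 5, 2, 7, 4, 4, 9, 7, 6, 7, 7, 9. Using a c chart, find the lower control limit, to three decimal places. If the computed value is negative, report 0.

0.000

c̄ = (4 + 9 + 3 + 3 + 4 + 8 + 12 + 7 + 5 + 3 + 4 + 5 + 2 + 7 + 4 + 4 + 9 + 7 + 6 + 7 + 7 + 9) / 22 = 129 / 22 = 5.8636
LCL = c̄ − 3√c̄ = 5.8636 − 3 × 2.4215 = -1.4008 → 0 (cannot be negative)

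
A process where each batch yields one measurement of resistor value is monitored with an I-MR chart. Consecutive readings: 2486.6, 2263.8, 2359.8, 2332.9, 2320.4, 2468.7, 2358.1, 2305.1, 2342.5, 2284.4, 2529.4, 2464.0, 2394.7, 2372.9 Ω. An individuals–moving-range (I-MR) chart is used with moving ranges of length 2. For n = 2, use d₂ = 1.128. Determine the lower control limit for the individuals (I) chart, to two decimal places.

2138.61

X̄ = (2486.6 + 2263.8 + 2359.8 + 2332.9 + 2320.4 + 2468.7 + 2358.1 + 2305.1 + 2342.5 + 2284.4 + 2529.4 + 2464.0 + 2394.7 + 2372.9) / 14 = 2377.3786
Moving ranges: 222.8, 96.0, 26.9, 12.5, 148.3, 110.6, 53.0, 37.4, 58.1, 245.0, 65.4, 69.3, 21.8; M̄R̄ = 1167.1000 / 13 = 89.7769
LCL = X̄ − 3·M̄R̄/d₂ = 2377.3786 − 3 × 89.7769 / 1.128 = 2138.6102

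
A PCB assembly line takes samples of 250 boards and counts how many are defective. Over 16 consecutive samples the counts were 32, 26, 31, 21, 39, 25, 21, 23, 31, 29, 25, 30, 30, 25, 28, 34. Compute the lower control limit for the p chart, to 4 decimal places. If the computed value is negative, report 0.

p̄ = Σdᵢ / (k·n) = 450 / (16 × 250) = 0.11250
LCL = p̄ − 3·√(p̄(1−p̄)/n) = 0.11250 − 3 × 0.01998 = 0.05255

0.0525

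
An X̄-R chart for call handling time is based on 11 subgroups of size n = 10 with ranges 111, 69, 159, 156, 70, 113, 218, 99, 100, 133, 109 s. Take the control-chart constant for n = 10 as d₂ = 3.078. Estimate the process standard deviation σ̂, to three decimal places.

39.488

R̄ = (111 + 69 + 159 + 156 + 70 + 113 + 218 + 99 + 100 + 133 + 109) / 11 = 121.5455
σ̂ = R̄ / d₂ = 121.5455 / 3.078 = 39.4885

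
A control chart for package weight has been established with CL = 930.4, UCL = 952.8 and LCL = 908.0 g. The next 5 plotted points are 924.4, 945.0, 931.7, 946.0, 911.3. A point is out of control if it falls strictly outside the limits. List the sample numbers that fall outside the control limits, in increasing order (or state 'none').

All 5 points lie within [908.0, 952.8].

none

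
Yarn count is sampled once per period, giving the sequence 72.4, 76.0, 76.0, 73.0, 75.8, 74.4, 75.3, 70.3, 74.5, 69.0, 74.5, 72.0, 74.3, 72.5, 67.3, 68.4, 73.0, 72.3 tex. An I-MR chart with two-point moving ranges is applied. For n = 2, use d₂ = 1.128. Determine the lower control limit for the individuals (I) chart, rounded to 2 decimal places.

X̄ = (72.4 + 76.0 + 76.0 + 73.0 + 75.8 + 74.4 + 75.3 + 70.3 + 74.5 + 69.0 + 74.5 + 72.0 + 74.3 + 72.5 + 67.3 + 68.4 + 73.0 + 72.3) / 18 = 72.8333
Moving ranges: 3.6, 0.0, 3.0, 2.8, 1.4, 0.9, 5.0, 4.2, 5.5, 5.5, 2.5, 2.3, 1.8, 5.2, 1.1, 4.6, 0.7; M̄R̄ = 50.1000 / 17 = 2.9471
LCL = X̄ − 3·M̄R̄/d₂ = 72.8333 − 3 × 2.9471 / 1.128 = 64.9954

65.00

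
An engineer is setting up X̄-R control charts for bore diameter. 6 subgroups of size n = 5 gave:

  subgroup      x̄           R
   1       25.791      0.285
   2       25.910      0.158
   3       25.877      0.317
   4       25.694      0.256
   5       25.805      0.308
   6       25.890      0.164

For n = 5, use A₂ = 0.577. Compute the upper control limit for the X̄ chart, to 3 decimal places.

X̄̄ = (25.791 + 25.910 + 25.877 + 25.694 + 25.805 + 25.890) / 6 = 154.9670 / 6 = 25.8278
R̄ = (0.285 + 0.158 + 0.317 + 0.256 + 0.308 + 0.164) / 6 = 1.4880 / 6 = 0.2480
UCL = X̄̄ + A₂·R̄ = 25.8278 + 0.577 × 0.2480 = 25.9709

25.971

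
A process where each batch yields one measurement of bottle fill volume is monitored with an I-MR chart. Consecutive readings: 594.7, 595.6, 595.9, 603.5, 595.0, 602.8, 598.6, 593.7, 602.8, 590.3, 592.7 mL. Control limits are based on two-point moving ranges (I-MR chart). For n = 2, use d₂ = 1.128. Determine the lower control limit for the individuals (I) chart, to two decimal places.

581.39

X̄ = (594.7 + 595.6 + 595.9 + 603.5 + 595.0 + 602.8 + 598.6 + 593.7 + 602.8 + 590.3 + 592.7) / 11 = 596.8727
Moving ranges: 0.9, 0.3, 7.6, 8.5, 7.8, 4.2, 4.9, 9.1, 12.5, 2.4; M̄R̄ = 58.2000 / 10 = 5.8200
LCL = X̄ − 3·M̄R̄/d₂ = 596.8727 − 3 × 5.8200 / 1.128 = 581.3940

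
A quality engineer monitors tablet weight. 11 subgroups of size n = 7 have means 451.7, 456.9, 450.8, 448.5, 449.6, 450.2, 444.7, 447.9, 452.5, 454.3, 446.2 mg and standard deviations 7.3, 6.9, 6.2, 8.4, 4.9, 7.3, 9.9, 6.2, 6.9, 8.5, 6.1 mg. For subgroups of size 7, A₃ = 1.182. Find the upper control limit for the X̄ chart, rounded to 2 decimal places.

X̄̄ = (451.7 + 456.9 + 450.8 + 448.5 + 449.6 + 450.2 + 444.7 + 447.9 + 452.5 + 454.3 + 446.2) / 11 = 450.3000
s̄ = (7.3 + 6.9 + 6.2 + 8.4 + 4.9 + 7.3 + 9.9 + 6.2 + 6.9 + 8.5 + 6.1) / 11 = 7.1455
UCL = X̄̄ + A₃·s̄ = 450.3000 + 1.182 × 7.1455 = 458.7459

458.75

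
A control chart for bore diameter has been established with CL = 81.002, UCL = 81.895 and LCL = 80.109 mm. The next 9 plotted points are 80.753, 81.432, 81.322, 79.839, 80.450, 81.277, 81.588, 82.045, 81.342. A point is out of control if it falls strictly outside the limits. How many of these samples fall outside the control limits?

Compare each point to [80.109, 81.895]: sample 4 = 79.839 < LCL; sample 8 = 82.045 > UCL.

2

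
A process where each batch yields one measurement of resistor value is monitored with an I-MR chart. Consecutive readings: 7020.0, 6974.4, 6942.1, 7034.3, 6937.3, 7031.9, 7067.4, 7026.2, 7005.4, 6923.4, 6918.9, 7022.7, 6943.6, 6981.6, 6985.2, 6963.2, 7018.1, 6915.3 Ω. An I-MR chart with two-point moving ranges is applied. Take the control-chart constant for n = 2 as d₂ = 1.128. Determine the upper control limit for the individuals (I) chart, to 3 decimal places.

X̄ = (7020.0 + 6974.4 + 6942.1 + 7034.3 + 6937.3 + 7031.9 + 7067.4 + 7026.2 + 7005.4 + 6923.4 + 6918.9 + 7022.7 + 6943.6 + 6981.6 + 6985.2 + 6963.2 + 7018.1 + 6915.3) / 18 = 6983.9444
Moving ranges: 45.6, 32.3, 92.2, 97.0, 94.6, 35.5, 41.2, 20.8, 82.0, 4.5, 103.8, 79.1, 38.0, 3.6, 22.0, 54.9, 102.8; M̄R̄ = 949.9000 / 17 = 55.8765
UCL = X̄ + 3·M̄R̄/d₂ = 6983.9444 + 3 × 55.8765 / 1.128 = 7132.5521

7132.552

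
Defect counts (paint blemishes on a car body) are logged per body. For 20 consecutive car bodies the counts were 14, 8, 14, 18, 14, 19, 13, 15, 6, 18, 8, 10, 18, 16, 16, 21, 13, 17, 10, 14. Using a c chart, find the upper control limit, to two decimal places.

25.36

c̄ = (14 + 8 + 14 + 18 + 14 + 19 + 13 + 15 + 6 + 18 + 8 + 10 + 18 + 16 + 16 + 21 + 13 + 17 + 10 + 14) / 20 = 282 / 20 = 14.1000
UCL = c̄ + 3√c̄ = 14.1000 + 3 × √14.1000 = 14.1000 + 3 × 3.7550 = 25.3650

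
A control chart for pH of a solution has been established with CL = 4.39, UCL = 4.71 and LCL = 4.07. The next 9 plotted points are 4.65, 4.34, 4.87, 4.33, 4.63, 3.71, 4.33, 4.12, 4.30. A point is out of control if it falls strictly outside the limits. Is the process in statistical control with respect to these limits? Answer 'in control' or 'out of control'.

Compare each point to [4.07, 4.71]: sample 3 = 4.87 > UCL; sample 6 = 3.71 < LCL.

out of control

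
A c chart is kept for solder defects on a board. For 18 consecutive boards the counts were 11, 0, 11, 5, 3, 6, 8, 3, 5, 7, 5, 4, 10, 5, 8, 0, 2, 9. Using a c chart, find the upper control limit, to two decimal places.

c̄ = (11 + 0 + 11 + 5 + 3 + 6 + 8 + 3 + 5 + 7 + 5 + 4 + 10 + 5 + 8 + 0 + 2 + 9) / 18 = 102 / 18 = 5.6667
UCL = c̄ + 3√c̄ = 5.6667 + 3 × √5.6667 = 5.6667 + 3 × 2.3805 = 12.8081

12.81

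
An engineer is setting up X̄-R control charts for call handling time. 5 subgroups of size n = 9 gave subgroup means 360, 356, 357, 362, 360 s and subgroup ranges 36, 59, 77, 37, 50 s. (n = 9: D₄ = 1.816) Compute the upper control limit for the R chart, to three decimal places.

94.069

R̄ = (36 + 59 + 77 + 37 + 50) / 5 = 259.0000 / 5 = 51.8000
UCL_R = D₄·R̄ = 1.816 × 51.8000 = 94.0688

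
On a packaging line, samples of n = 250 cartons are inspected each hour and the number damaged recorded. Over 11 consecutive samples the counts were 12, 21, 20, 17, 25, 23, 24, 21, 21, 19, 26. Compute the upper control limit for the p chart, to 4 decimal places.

0.1357

p̄ = Σdᵢ / (k·n) = 229 / (11 × 250) = 0.08327
UCL = p̄ + 3·√(p̄(1−p̄)/n) = 0.08327 + 3 × √(0.08327×0.91673/250) = 0.08327 + 3 × 0.01747 = 0.13570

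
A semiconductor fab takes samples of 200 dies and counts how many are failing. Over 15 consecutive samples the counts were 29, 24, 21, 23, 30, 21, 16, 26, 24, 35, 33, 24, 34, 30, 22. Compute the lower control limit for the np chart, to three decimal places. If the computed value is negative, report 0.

11.834

p̄ = Σdᵢ / (k·n) = 392 / (15 × 200) = 0.13067
LCL = np̄ − 3·√(np̄(1−p̄)) = 26.1333 − 3 × 4.7664 = 11.8341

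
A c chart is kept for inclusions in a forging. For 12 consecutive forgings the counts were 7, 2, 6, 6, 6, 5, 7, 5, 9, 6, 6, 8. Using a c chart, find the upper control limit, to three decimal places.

13.483

c̄ = (7 + 2 + 6 + 6 + 6 + 5 + 7 + 5 + 9 + 6 + 6 + 8) / 12 = 73 / 12 = 6.0833
UCL = c̄ + 3√c̄ = 6.0833 + 3 × √6.0833 = 6.0833 + 3 × 2.4664 = 13.4827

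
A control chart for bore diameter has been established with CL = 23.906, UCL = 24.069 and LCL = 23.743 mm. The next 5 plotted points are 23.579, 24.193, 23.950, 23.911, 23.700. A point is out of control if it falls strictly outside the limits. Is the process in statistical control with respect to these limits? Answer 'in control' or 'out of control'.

Compare each point to [23.743, 24.069]: sample 1 = 23.579 < LCL; sample 2 = 24.193 > UCL; sample 5 = 23.700 < LCL.

out of control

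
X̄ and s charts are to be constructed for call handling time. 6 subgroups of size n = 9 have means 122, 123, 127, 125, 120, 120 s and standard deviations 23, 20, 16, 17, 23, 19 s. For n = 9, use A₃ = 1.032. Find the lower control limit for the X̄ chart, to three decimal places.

102.537

X̄̄ = (122 + 123 + 127 + 125 + 120 + 120) / 6 = 122.8333
s̄ = (23 + 20 + 16 + 17 + 23 + 19) / 6 = 19.6667
LCL = X̄̄ − A₃·s̄ = 122.8333 − 1.032 × 19.6667 = 102.5373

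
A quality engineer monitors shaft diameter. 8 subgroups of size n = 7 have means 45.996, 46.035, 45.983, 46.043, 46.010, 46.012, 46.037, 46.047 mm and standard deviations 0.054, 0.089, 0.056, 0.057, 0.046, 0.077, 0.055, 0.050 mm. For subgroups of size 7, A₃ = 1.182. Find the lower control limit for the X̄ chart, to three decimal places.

45.949

X̄̄ = (45.996 + 46.035 + 45.983 + 46.043 + 46.010 + 46.012 + 46.037 + 46.047) / 8 = 46.0204
s̄ = (0.054 + 0.089 + 0.056 + 0.057 + 0.046 + 0.077 + 0.055 + 0.050) / 8 = 0.0605
LCL = X̄̄ − A₃·s̄ = 46.0204 − 1.182 × 0.0605 = 45.9489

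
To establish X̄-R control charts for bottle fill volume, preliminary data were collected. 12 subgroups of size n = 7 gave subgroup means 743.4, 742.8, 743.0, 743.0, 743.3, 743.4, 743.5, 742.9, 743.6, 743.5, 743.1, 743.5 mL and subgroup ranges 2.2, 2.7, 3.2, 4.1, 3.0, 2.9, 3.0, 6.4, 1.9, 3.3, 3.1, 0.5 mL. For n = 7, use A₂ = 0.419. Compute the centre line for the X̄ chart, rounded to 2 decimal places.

X̄̄ = (743.4 + 742.8 + 743.0 + 743.0 + 743.3 + 743.4 + 743.5 + 742.9 + 743.6 + 743.5 + 743.1 + 743.5) / 12 = 8919.0000 / 12 = 743.2500
CL = X̄̄ = 743.2500

743.25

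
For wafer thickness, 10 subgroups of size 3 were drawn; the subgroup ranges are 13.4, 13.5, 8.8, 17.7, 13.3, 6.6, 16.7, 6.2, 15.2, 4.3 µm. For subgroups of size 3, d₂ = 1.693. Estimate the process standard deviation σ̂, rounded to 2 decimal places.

R̄ = (13.4 + 13.5 + 8.8 + 17.7 + 13.3 + 6.6 + 16.7 + 6.2 + 15.2 + 4.3) / 10 = 11.5700
σ̂ = R̄ / d₂ = 11.5700 / 1.693 = 6.8340

6.83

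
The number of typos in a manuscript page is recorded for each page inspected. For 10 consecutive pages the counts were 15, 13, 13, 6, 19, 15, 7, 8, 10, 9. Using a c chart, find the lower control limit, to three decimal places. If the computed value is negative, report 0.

c̄ = (15 + 13 + 13 + 6 + 19 + 15 + 7 + 8 + 10 + 9) / 10 = 115 / 10 = 11.5000
LCL = c̄ − 3√c̄ = 11.5000 − 3 × 3.3912 = 1.3265

1.327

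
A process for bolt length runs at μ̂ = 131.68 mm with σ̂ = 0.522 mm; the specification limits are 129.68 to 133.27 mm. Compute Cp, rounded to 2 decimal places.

1.15

Cp = (USL − LSL) / (6σ̂) = (133.27 − 129.68) / (6 × 0.522) = 3.5900 / 3.1320 = 1.1462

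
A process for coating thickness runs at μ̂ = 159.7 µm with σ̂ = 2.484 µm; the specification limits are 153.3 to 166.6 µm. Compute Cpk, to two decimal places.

0.86

Cpu = (USL − μ̂) / (3σ̂) = (166.6 − 159.7) / (3 × 2.484) = 0.9259; Cpl = (μ̂ − LSL) / (3σ̂) = (159.7 − 153.3) / (3 × 2.484) = 0.8588; Cpk = min(Cpu, Cpl) = 0.8588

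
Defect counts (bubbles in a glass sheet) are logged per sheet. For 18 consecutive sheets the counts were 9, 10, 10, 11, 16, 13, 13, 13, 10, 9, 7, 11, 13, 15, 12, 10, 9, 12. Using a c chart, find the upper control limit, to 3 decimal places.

21.352

c̄ = (9 + 10 + 10 + 11 + 16 + 13 + 13 + 13 + 10 + 9 + 7 + 11 + 13 + 15 + 12 + 10 + 9 + 12) / 18 = 203 / 18 = 11.2778
UCL = c̄ + 3√c̄ = 11.2778 + 3 × √11.2778 = 11.2778 + 3 × 3.3582 = 21.3525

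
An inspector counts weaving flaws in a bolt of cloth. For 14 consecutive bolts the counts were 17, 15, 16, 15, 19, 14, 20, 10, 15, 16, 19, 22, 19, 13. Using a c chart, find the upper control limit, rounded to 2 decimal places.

c̄ = (17 + 15 + 16 + 15 + 19 + 14 + 20 + 10 + 15 + 16 + 19 + 22 + 19 + 13) / 14 = 230 / 14 = 16.4286
UCL = c̄ + 3√c̄ = 16.4286 + 3 × √16.4286 = 16.4286 + 3 × 4.0532 = 28.5882

28.59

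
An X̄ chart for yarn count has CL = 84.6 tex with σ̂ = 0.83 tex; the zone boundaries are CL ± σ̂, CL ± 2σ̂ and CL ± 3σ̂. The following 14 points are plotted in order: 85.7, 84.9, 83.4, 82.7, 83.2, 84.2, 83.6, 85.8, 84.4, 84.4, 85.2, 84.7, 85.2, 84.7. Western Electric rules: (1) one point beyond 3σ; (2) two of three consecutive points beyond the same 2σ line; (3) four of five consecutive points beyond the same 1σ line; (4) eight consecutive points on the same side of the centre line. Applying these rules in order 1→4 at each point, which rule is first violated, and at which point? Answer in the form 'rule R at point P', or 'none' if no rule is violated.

Zone of each point (C = within 1σ̂, B = 1σ̂–2σ̂, A = 2σ̂–3σ̂, * = beyond 3σ̂; sign = side of CL): 1:+B, 2:+C, 3:-B, 4:-A, 5:-B, 6:-C, 7:-B, 8:+B, 9:-C, 10:-C, 11:+C, 12:+C, 13:+C, 14:+C
Rule 3 (four of five consecutive points beyond the same 1σ limit) is satisfied at point 7.

rule 3 at point 7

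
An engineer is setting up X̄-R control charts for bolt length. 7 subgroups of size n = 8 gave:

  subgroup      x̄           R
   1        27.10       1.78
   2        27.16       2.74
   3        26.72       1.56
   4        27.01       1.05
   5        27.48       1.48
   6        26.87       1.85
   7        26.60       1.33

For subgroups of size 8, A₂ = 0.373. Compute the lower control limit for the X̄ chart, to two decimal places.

X̄̄ = (27.10 + 27.16 + 26.72 + 27.01 + 27.48 + 26.87 + 26.60) / 7 = 188.9400 / 7 = 26.9914
R̄ = (1.78 + 2.74 + 1.56 + 1.05 + 1.48 + 1.85 + 1.33) / 7 = 11.7900 / 7 = 1.6843
LCL = X̄̄ − A₂·R̄ = 26.9914 − 0.373 × 1.6843 = 26.3632

26.36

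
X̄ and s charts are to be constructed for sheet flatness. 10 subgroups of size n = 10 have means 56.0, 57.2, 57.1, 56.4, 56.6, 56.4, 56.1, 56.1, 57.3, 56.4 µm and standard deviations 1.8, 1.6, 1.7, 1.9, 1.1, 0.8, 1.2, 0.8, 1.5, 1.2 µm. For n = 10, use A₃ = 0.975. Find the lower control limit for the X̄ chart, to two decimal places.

X̄̄ = (56.0 + 57.2 + 57.1 + 56.4 + 56.6 + 56.4 + 56.1 + 56.1 + 57.3 + 56.4) / 10 = 56.5600
s̄ = (1.8 + 1.6 + 1.7 + 1.9 + 1.1 + 0.8 + 1.2 + 0.8 + 1.5 + 1.2) / 10 = 1.3600
LCL = X̄̄ − A₃·s̄ = 56.5600 − 0.975 × 1.3600 = 55.2340

55.23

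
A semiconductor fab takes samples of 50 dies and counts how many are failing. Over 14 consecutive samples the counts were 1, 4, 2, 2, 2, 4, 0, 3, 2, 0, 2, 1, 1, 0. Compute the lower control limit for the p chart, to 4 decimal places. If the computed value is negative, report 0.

0.0000

p̄ = Σdᵢ / (k·n) = 24 / (14 × 50) = 0.03429
LCL = p̄ − 3·√(p̄(1−p̄)/n) = 0.03429 − 3 × 0.02573 = -0.04291 → 0 (negative, so LCL = 0)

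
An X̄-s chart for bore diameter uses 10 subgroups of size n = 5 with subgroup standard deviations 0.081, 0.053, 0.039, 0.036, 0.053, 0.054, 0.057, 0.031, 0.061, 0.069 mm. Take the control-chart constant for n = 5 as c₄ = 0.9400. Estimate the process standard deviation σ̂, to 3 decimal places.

0.057

s̄ = (0.081 + 0.053 + 0.039 + 0.036 + 0.053 + 0.054 + 0.057 + 0.031 + 0.061 + 0.069) / 10 = 0.0534
σ̂ = s̄ / c₄ = 0.0534 / 0.9400 = 0.0568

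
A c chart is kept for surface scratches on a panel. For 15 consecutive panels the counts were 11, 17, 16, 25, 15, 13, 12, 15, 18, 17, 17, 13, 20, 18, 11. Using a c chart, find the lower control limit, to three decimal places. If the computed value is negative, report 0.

3.917

c̄ = (11 + 17 + 16 + 25 + 15 + 13 + 12 + 15 + 18 + 17 + 17 + 13 + 20 + 18 + 11) / 15 = 238 / 15 = 15.8667
LCL = c̄ − 3√c̄ = 15.8667 − 3 × 3.9833 = 3.9168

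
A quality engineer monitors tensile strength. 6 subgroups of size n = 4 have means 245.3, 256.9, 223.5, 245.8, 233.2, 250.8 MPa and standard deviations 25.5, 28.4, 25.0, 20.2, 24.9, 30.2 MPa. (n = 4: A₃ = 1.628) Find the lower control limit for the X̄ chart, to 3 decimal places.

X̄̄ = (245.3 + 256.9 + 223.5 + 245.8 + 233.2 + 250.8) / 6 = 242.5833
s̄ = (25.5 + 28.4 + 25.0 + 20.2 + 24.9 + 30.2) / 6 = 25.7000
LCL = X̄̄ − A₃·s̄ = 242.5833 − 1.628 × 25.7000 = 200.7437

200.744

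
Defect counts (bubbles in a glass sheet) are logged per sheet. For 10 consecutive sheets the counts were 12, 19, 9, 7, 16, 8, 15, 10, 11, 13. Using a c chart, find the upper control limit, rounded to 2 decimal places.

c̄ = (12 + 19 + 9 + 7 + 16 + 8 + 15 + 10 + 11 + 13) / 10 = 120 / 10 = 12.0000
UCL = c̄ + 3√c̄ = 12.0000 + 3 × √12.0000 = 12.0000 + 3 × 3.4641 = 22.3923

22.39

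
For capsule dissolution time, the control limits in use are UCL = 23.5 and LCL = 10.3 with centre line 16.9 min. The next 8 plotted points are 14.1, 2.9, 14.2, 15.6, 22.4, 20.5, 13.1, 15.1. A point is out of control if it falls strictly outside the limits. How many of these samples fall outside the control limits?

1

Compare each point to [10.3, 23.5]: sample 2 = 2.9 < LCL.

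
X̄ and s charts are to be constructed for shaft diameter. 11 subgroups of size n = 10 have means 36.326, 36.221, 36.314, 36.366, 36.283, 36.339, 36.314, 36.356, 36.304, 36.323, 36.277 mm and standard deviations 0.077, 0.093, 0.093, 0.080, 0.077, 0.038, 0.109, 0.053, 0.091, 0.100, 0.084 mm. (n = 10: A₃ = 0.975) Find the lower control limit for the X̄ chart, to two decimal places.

X̄̄ = (36.326 + 36.221 + 36.314 + 36.366 + 36.283 + 36.339 + 36.314 + 36.356 + 36.304 + 36.323 + 36.277) / 11 = 36.3112
s̄ = (0.077 + 0.093 + 0.093 + 0.080 + 0.077 + 0.038 + 0.109 + 0.053 + 0.091 + 0.100 + 0.084) / 11 = 0.0814
LCL = X̄̄ − A₃·s̄ = 36.3112 − 0.975 × 0.0814 = 36.2319

36.23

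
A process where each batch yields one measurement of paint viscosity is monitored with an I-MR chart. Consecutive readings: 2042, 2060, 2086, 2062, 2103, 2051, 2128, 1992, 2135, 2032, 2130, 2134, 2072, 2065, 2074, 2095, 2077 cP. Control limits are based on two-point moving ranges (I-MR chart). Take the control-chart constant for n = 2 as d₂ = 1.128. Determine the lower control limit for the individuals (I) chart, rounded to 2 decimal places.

X̄ = (2042 + 2060 + 2086 + 2062 + 2103 + 2051 + 2128 + 1992 + 2135 + 2032 + 2130 + 2134 + 2072 + 2065 + 2074 + 2095 + 2077) / 17 = 2078.7059
Moving ranges: 18, 26, 24, 41, 52, 77, 136, 143, 103, 98, 4, 62, 7, 9, 21, 18; M̄R̄ = 839.0000 / 16 = 52.4375
LCL = X̄ − 3·M̄R̄/d₂ = 2078.7059 − 3 × 52.4375 / 1.128 = 1939.2444

1939.24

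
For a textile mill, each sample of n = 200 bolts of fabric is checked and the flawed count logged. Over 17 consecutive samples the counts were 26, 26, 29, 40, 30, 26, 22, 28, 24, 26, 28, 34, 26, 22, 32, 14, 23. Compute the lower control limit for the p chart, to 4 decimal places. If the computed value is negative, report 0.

p̄ = Σdᵢ / (k·n) = 456 / (17 × 200) = 0.13412
LCL = p̄ − 3·√(p̄(1−p̄)/n) = 0.13412 − 3 × 0.02410 = 0.06183

0.0618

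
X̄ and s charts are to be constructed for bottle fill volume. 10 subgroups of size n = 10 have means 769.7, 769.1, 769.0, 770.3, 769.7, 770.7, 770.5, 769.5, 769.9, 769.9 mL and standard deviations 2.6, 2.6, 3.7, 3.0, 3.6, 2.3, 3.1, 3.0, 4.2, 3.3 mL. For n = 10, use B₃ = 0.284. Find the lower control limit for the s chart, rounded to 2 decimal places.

s̄ = (2.6 + 2.6 + 3.7 + 3.0 + 3.6 + 2.3 + 3.1 + 3.0 + 4.2 + 3.3) / 10 = 3.1400
LCL_s = B₃·s̄ = 0.284 × 3.1400 = 0.8918

0.89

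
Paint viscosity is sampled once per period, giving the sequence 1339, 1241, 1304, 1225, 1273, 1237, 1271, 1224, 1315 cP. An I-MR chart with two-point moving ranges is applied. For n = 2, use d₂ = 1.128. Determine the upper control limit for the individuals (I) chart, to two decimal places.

X̄ = (1339 + 1241 + 1304 + 1225 + 1273 + 1237 + 1271 + 1224 + 1315) / 9 = 1269.8889
Moving ranges: 98, 63, 79, 48, 36, 34, 47, 91; M̄R̄ = 496.0000 / 8 = 62.0000
UCL = X̄ + 3·M̄R̄/d₂ = 1269.8889 + 3 × 62.0000 / 1.128 = 1434.7825

1434.78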